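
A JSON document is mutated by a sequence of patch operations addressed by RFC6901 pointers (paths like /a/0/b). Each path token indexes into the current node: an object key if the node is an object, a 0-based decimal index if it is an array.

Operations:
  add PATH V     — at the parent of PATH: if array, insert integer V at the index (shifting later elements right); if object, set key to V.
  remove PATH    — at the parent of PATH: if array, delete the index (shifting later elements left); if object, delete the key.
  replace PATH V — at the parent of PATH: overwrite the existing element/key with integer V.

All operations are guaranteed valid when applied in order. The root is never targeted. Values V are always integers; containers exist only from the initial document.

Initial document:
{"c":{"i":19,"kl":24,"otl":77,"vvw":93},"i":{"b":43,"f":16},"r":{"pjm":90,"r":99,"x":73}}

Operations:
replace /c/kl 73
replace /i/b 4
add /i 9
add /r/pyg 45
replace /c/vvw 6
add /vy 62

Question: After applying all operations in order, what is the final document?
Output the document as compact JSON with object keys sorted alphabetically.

Answer: {"c":{"i":19,"kl":73,"otl":77,"vvw":6},"i":9,"r":{"pjm":90,"pyg":45,"r":99,"x":73},"vy":62}

Derivation:
After op 1 (replace /c/kl 73): {"c":{"i":19,"kl":73,"otl":77,"vvw":93},"i":{"b":43,"f":16},"r":{"pjm":90,"r":99,"x":73}}
After op 2 (replace /i/b 4): {"c":{"i":19,"kl":73,"otl":77,"vvw":93},"i":{"b":4,"f":16},"r":{"pjm":90,"r":99,"x":73}}
After op 3 (add /i 9): {"c":{"i":19,"kl":73,"otl":77,"vvw":93},"i":9,"r":{"pjm":90,"r":99,"x":73}}
After op 4 (add /r/pyg 45): {"c":{"i":19,"kl":73,"otl":77,"vvw":93},"i":9,"r":{"pjm":90,"pyg":45,"r":99,"x":73}}
After op 5 (replace /c/vvw 6): {"c":{"i":19,"kl":73,"otl":77,"vvw":6},"i":9,"r":{"pjm":90,"pyg":45,"r":99,"x":73}}
After op 6 (add /vy 62): {"c":{"i":19,"kl":73,"otl":77,"vvw":6},"i":9,"r":{"pjm":90,"pyg":45,"r":99,"x":73},"vy":62}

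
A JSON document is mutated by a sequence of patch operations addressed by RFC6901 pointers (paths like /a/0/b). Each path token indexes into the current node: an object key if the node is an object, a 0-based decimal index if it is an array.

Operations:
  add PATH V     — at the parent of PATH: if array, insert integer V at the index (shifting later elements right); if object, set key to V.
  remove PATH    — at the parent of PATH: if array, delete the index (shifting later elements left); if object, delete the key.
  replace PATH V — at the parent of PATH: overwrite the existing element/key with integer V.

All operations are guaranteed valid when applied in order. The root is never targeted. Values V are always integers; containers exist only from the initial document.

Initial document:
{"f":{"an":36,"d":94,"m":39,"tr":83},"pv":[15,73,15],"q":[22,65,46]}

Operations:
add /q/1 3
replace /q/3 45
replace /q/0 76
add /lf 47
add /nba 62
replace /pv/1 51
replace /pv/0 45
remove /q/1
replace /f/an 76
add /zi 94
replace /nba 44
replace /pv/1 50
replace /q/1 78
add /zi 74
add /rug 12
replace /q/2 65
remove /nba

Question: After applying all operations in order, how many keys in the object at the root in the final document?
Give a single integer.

Answer: 6

Derivation:
After op 1 (add /q/1 3): {"f":{"an":36,"d":94,"m":39,"tr":83},"pv":[15,73,15],"q":[22,3,65,46]}
After op 2 (replace /q/3 45): {"f":{"an":36,"d":94,"m":39,"tr":83},"pv":[15,73,15],"q":[22,3,65,45]}
After op 3 (replace /q/0 76): {"f":{"an":36,"d":94,"m":39,"tr":83},"pv":[15,73,15],"q":[76,3,65,45]}
After op 4 (add /lf 47): {"f":{"an":36,"d":94,"m":39,"tr":83},"lf":47,"pv":[15,73,15],"q":[76,3,65,45]}
After op 5 (add /nba 62): {"f":{"an":36,"d":94,"m":39,"tr":83},"lf":47,"nba":62,"pv":[15,73,15],"q":[76,3,65,45]}
After op 6 (replace /pv/1 51): {"f":{"an":36,"d":94,"m":39,"tr":83},"lf":47,"nba":62,"pv":[15,51,15],"q":[76,3,65,45]}
After op 7 (replace /pv/0 45): {"f":{"an":36,"d":94,"m":39,"tr":83},"lf":47,"nba":62,"pv":[45,51,15],"q":[76,3,65,45]}
After op 8 (remove /q/1): {"f":{"an":36,"d":94,"m":39,"tr":83},"lf":47,"nba":62,"pv":[45,51,15],"q":[76,65,45]}
After op 9 (replace /f/an 76): {"f":{"an":76,"d":94,"m":39,"tr":83},"lf":47,"nba":62,"pv":[45,51,15],"q":[76,65,45]}
After op 10 (add /zi 94): {"f":{"an":76,"d":94,"m":39,"tr":83},"lf":47,"nba":62,"pv":[45,51,15],"q":[76,65,45],"zi":94}
After op 11 (replace /nba 44): {"f":{"an":76,"d":94,"m":39,"tr":83},"lf":47,"nba":44,"pv":[45,51,15],"q":[76,65,45],"zi":94}
After op 12 (replace /pv/1 50): {"f":{"an":76,"d":94,"m":39,"tr":83},"lf":47,"nba":44,"pv":[45,50,15],"q":[76,65,45],"zi":94}
After op 13 (replace /q/1 78): {"f":{"an":76,"d":94,"m":39,"tr":83},"lf":47,"nba":44,"pv":[45,50,15],"q":[76,78,45],"zi":94}
After op 14 (add /zi 74): {"f":{"an":76,"d":94,"m":39,"tr":83},"lf":47,"nba":44,"pv":[45,50,15],"q":[76,78,45],"zi":74}
After op 15 (add /rug 12): {"f":{"an":76,"d":94,"m":39,"tr":83},"lf":47,"nba":44,"pv":[45,50,15],"q":[76,78,45],"rug":12,"zi":74}
After op 16 (replace /q/2 65): {"f":{"an":76,"d":94,"m":39,"tr":83},"lf":47,"nba":44,"pv":[45,50,15],"q":[76,78,65],"rug":12,"zi":74}
After op 17 (remove /nba): {"f":{"an":76,"d":94,"m":39,"tr":83},"lf":47,"pv":[45,50,15],"q":[76,78,65],"rug":12,"zi":74}
Size at the root: 6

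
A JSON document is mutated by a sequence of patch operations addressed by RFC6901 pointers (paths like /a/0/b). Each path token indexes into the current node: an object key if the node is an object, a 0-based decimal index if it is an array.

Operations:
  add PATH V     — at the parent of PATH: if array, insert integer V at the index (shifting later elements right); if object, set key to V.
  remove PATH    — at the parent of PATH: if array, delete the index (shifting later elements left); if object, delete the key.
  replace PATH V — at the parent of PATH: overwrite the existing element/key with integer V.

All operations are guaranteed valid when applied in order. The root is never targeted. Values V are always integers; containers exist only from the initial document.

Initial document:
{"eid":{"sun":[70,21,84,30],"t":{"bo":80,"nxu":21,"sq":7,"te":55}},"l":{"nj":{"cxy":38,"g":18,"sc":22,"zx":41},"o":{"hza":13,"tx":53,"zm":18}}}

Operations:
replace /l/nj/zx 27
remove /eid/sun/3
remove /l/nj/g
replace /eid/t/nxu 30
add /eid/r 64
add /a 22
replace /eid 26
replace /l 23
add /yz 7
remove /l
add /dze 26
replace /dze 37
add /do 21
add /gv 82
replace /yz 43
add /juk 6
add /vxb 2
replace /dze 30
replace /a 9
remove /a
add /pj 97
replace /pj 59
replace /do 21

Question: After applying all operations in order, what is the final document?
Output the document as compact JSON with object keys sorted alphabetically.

After op 1 (replace /l/nj/zx 27): {"eid":{"sun":[70,21,84,30],"t":{"bo":80,"nxu":21,"sq":7,"te":55}},"l":{"nj":{"cxy":38,"g":18,"sc":22,"zx":27},"o":{"hza":13,"tx":53,"zm":18}}}
After op 2 (remove /eid/sun/3): {"eid":{"sun":[70,21,84],"t":{"bo":80,"nxu":21,"sq":7,"te":55}},"l":{"nj":{"cxy":38,"g":18,"sc":22,"zx":27},"o":{"hza":13,"tx":53,"zm":18}}}
After op 3 (remove /l/nj/g): {"eid":{"sun":[70,21,84],"t":{"bo":80,"nxu":21,"sq":7,"te":55}},"l":{"nj":{"cxy":38,"sc":22,"zx":27},"o":{"hza":13,"tx":53,"zm":18}}}
After op 4 (replace /eid/t/nxu 30): {"eid":{"sun":[70,21,84],"t":{"bo":80,"nxu":30,"sq":7,"te":55}},"l":{"nj":{"cxy":38,"sc":22,"zx":27},"o":{"hza":13,"tx":53,"zm":18}}}
After op 5 (add /eid/r 64): {"eid":{"r":64,"sun":[70,21,84],"t":{"bo":80,"nxu":30,"sq":7,"te":55}},"l":{"nj":{"cxy":38,"sc":22,"zx":27},"o":{"hza":13,"tx":53,"zm":18}}}
After op 6 (add /a 22): {"a":22,"eid":{"r":64,"sun":[70,21,84],"t":{"bo":80,"nxu":30,"sq":7,"te":55}},"l":{"nj":{"cxy":38,"sc":22,"zx":27},"o":{"hza":13,"tx":53,"zm":18}}}
After op 7 (replace /eid 26): {"a":22,"eid":26,"l":{"nj":{"cxy":38,"sc":22,"zx":27},"o":{"hza":13,"tx":53,"zm":18}}}
After op 8 (replace /l 23): {"a":22,"eid":26,"l":23}
After op 9 (add /yz 7): {"a":22,"eid":26,"l":23,"yz":7}
After op 10 (remove /l): {"a":22,"eid":26,"yz":7}
After op 11 (add /dze 26): {"a":22,"dze":26,"eid":26,"yz":7}
After op 12 (replace /dze 37): {"a":22,"dze":37,"eid":26,"yz":7}
After op 13 (add /do 21): {"a":22,"do":21,"dze":37,"eid":26,"yz":7}
After op 14 (add /gv 82): {"a":22,"do":21,"dze":37,"eid":26,"gv":82,"yz":7}
After op 15 (replace /yz 43): {"a":22,"do":21,"dze":37,"eid":26,"gv":82,"yz":43}
After op 16 (add /juk 6): {"a":22,"do":21,"dze":37,"eid":26,"gv":82,"juk":6,"yz":43}
After op 17 (add /vxb 2): {"a":22,"do":21,"dze":37,"eid":26,"gv":82,"juk":6,"vxb":2,"yz":43}
After op 18 (replace /dze 30): {"a":22,"do":21,"dze":30,"eid":26,"gv":82,"juk":6,"vxb":2,"yz":43}
After op 19 (replace /a 9): {"a":9,"do":21,"dze":30,"eid":26,"gv":82,"juk":6,"vxb":2,"yz":43}
After op 20 (remove /a): {"do":21,"dze":30,"eid":26,"gv":82,"juk":6,"vxb":2,"yz":43}
After op 21 (add /pj 97): {"do":21,"dze":30,"eid":26,"gv":82,"juk":6,"pj":97,"vxb":2,"yz":43}
After op 22 (replace /pj 59): {"do":21,"dze":30,"eid":26,"gv":82,"juk":6,"pj":59,"vxb":2,"yz":43}
After op 23 (replace /do 21): {"do":21,"dze":30,"eid":26,"gv":82,"juk":6,"pj":59,"vxb":2,"yz":43}

Answer: {"do":21,"dze":30,"eid":26,"gv":82,"juk":6,"pj":59,"vxb":2,"yz":43}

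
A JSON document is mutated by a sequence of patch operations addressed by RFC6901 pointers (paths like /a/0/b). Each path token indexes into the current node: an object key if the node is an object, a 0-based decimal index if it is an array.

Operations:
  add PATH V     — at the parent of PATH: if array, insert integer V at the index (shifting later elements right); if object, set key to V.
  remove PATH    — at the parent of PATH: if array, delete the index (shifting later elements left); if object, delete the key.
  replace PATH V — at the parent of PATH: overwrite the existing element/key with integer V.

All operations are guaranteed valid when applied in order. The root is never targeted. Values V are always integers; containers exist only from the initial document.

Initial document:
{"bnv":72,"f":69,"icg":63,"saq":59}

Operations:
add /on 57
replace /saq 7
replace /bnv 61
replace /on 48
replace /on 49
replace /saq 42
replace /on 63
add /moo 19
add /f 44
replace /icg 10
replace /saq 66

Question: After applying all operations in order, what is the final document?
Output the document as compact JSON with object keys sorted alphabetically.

Answer: {"bnv":61,"f":44,"icg":10,"moo":19,"on":63,"saq":66}

Derivation:
After op 1 (add /on 57): {"bnv":72,"f":69,"icg":63,"on":57,"saq":59}
After op 2 (replace /saq 7): {"bnv":72,"f":69,"icg":63,"on":57,"saq":7}
After op 3 (replace /bnv 61): {"bnv":61,"f":69,"icg":63,"on":57,"saq":7}
After op 4 (replace /on 48): {"bnv":61,"f":69,"icg":63,"on":48,"saq":7}
After op 5 (replace /on 49): {"bnv":61,"f":69,"icg":63,"on":49,"saq":7}
After op 6 (replace /saq 42): {"bnv":61,"f":69,"icg":63,"on":49,"saq":42}
After op 7 (replace /on 63): {"bnv":61,"f":69,"icg":63,"on":63,"saq":42}
After op 8 (add /moo 19): {"bnv":61,"f":69,"icg":63,"moo":19,"on":63,"saq":42}
After op 9 (add /f 44): {"bnv":61,"f":44,"icg":63,"moo":19,"on":63,"saq":42}
After op 10 (replace /icg 10): {"bnv":61,"f":44,"icg":10,"moo":19,"on":63,"saq":42}
After op 11 (replace /saq 66): {"bnv":61,"f":44,"icg":10,"moo":19,"on":63,"saq":66}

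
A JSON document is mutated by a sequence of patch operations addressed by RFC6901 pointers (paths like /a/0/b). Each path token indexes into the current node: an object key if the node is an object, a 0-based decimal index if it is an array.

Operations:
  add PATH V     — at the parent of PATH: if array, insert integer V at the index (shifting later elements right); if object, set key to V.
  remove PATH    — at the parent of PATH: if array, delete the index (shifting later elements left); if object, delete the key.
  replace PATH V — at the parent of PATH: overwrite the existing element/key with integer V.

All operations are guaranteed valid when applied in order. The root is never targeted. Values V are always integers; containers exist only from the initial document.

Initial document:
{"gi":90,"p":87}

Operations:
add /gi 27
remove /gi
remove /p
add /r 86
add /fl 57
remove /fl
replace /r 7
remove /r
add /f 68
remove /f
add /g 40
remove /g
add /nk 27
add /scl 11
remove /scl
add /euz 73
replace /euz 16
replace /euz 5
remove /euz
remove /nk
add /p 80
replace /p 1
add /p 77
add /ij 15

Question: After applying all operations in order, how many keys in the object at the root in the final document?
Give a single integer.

After op 1 (add /gi 27): {"gi":27,"p":87}
After op 2 (remove /gi): {"p":87}
After op 3 (remove /p): {}
After op 4 (add /r 86): {"r":86}
After op 5 (add /fl 57): {"fl":57,"r":86}
After op 6 (remove /fl): {"r":86}
After op 7 (replace /r 7): {"r":7}
After op 8 (remove /r): {}
After op 9 (add /f 68): {"f":68}
After op 10 (remove /f): {}
After op 11 (add /g 40): {"g":40}
After op 12 (remove /g): {}
After op 13 (add /nk 27): {"nk":27}
After op 14 (add /scl 11): {"nk":27,"scl":11}
After op 15 (remove /scl): {"nk":27}
After op 16 (add /euz 73): {"euz":73,"nk":27}
After op 17 (replace /euz 16): {"euz":16,"nk":27}
After op 18 (replace /euz 5): {"euz":5,"nk":27}
After op 19 (remove /euz): {"nk":27}
After op 20 (remove /nk): {}
After op 21 (add /p 80): {"p":80}
After op 22 (replace /p 1): {"p":1}
After op 23 (add /p 77): {"p":77}
After op 24 (add /ij 15): {"ij":15,"p":77}
Size at the root: 2

Answer: 2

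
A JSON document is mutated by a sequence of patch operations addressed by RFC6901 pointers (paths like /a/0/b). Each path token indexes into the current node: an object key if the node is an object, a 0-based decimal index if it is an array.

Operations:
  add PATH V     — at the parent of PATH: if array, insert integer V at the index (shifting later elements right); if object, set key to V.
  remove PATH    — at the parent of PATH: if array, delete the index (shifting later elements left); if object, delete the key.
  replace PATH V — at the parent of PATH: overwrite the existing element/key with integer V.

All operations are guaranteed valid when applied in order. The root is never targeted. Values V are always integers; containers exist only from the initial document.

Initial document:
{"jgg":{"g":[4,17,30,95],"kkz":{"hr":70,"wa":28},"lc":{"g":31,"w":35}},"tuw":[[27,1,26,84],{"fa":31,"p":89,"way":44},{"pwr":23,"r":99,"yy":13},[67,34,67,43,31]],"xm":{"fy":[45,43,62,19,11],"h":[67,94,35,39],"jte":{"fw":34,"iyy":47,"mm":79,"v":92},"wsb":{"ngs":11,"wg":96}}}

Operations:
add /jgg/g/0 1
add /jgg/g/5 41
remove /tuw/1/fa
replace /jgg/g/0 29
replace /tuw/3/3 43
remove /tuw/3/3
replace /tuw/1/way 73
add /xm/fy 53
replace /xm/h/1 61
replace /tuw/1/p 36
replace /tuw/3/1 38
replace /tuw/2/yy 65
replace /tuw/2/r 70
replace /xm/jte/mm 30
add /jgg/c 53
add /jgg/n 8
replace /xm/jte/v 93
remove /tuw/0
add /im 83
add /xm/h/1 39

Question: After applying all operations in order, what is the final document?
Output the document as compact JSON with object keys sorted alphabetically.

After op 1 (add /jgg/g/0 1): {"jgg":{"g":[1,4,17,30,95],"kkz":{"hr":70,"wa":28},"lc":{"g":31,"w":35}},"tuw":[[27,1,26,84],{"fa":31,"p":89,"way":44},{"pwr":23,"r":99,"yy":13},[67,34,67,43,31]],"xm":{"fy":[45,43,62,19,11],"h":[67,94,35,39],"jte":{"fw":34,"iyy":47,"mm":79,"v":92},"wsb":{"ngs":11,"wg":96}}}
After op 2 (add /jgg/g/5 41): {"jgg":{"g":[1,4,17,30,95,41],"kkz":{"hr":70,"wa":28},"lc":{"g":31,"w":35}},"tuw":[[27,1,26,84],{"fa":31,"p":89,"way":44},{"pwr":23,"r":99,"yy":13},[67,34,67,43,31]],"xm":{"fy":[45,43,62,19,11],"h":[67,94,35,39],"jte":{"fw":34,"iyy":47,"mm":79,"v":92},"wsb":{"ngs":11,"wg":96}}}
After op 3 (remove /tuw/1/fa): {"jgg":{"g":[1,4,17,30,95,41],"kkz":{"hr":70,"wa":28},"lc":{"g":31,"w":35}},"tuw":[[27,1,26,84],{"p":89,"way":44},{"pwr":23,"r":99,"yy":13},[67,34,67,43,31]],"xm":{"fy":[45,43,62,19,11],"h":[67,94,35,39],"jte":{"fw":34,"iyy":47,"mm":79,"v":92},"wsb":{"ngs":11,"wg":96}}}
After op 4 (replace /jgg/g/0 29): {"jgg":{"g":[29,4,17,30,95,41],"kkz":{"hr":70,"wa":28},"lc":{"g":31,"w":35}},"tuw":[[27,1,26,84],{"p":89,"way":44},{"pwr":23,"r":99,"yy":13},[67,34,67,43,31]],"xm":{"fy":[45,43,62,19,11],"h":[67,94,35,39],"jte":{"fw":34,"iyy":47,"mm":79,"v":92},"wsb":{"ngs":11,"wg":96}}}
After op 5 (replace /tuw/3/3 43): {"jgg":{"g":[29,4,17,30,95,41],"kkz":{"hr":70,"wa":28},"lc":{"g":31,"w":35}},"tuw":[[27,1,26,84],{"p":89,"way":44},{"pwr":23,"r":99,"yy":13},[67,34,67,43,31]],"xm":{"fy":[45,43,62,19,11],"h":[67,94,35,39],"jte":{"fw":34,"iyy":47,"mm":79,"v":92},"wsb":{"ngs":11,"wg":96}}}
After op 6 (remove /tuw/3/3): {"jgg":{"g":[29,4,17,30,95,41],"kkz":{"hr":70,"wa":28},"lc":{"g":31,"w":35}},"tuw":[[27,1,26,84],{"p":89,"way":44},{"pwr":23,"r":99,"yy":13},[67,34,67,31]],"xm":{"fy":[45,43,62,19,11],"h":[67,94,35,39],"jte":{"fw":34,"iyy":47,"mm":79,"v":92},"wsb":{"ngs":11,"wg":96}}}
After op 7 (replace /tuw/1/way 73): {"jgg":{"g":[29,4,17,30,95,41],"kkz":{"hr":70,"wa":28},"lc":{"g":31,"w":35}},"tuw":[[27,1,26,84],{"p":89,"way":73},{"pwr":23,"r":99,"yy":13},[67,34,67,31]],"xm":{"fy":[45,43,62,19,11],"h":[67,94,35,39],"jte":{"fw":34,"iyy":47,"mm":79,"v":92},"wsb":{"ngs":11,"wg":96}}}
After op 8 (add /xm/fy 53): {"jgg":{"g":[29,4,17,30,95,41],"kkz":{"hr":70,"wa":28},"lc":{"g":31,"w":35}},"tuw":[[27,1,26,84],{"p":89,"way":73},{"pwr":23,"r":99,"yy":13},[67,34,67,31]],"xm":{"fy":53,"h":[67,94,35,39],"jte":{"fw":34,"iyy":47,"mm":79,"v":92},"wsb":{"ngs":11,"wg":96}}}
After op 9 (replace /xm/h/1 61): {"jgg":{"g":[29,4,17,30,95,41],"kkz":{"hr":70,"wa":28},"lc":{"g":31,"w":35}},"tuw":[[27,1,26,84],{"p":89,"way":73},{"pwr":23,"r":99,"yy":13},[67,34,67,31]],"xm":{"fy":53,"h":[67,61,35,39],"jte":{"fw":34,"iyy":47,"mm":79,"v":92},"wsb":{"ngs":11,"wg":96}}}
After op 10 (replace /tuw/1/p 36): {"jgg":{"g":[29,4,17,30,95,41],"kkz":{"hr":70,"wa":28},"lc":{"g":31,"w":35}},"tuw":[[27,1,26,84],{"p":36,"way":73},{"pwr":23,"r":99,"yy":13},[67,34,67,31]],"xm":{"fy":53,"h":[67,61,35,39],"jte":{"fw":34,"iyy":47,"mm":79,"v":92},"wsb":{"ngs":11,"wg":96}}}
After op 11 (replace /tuw/3/1 38): {"jgg":{"g":[29,4,17,30,95,41],"kkz":{"hr":70,"wa":28},"lc":{"g":31,"w":35}},"tuw":[[27,1,26,84],{"p":36,"way":73},{"pwr":23,"r":99,"yy":13},[67,38,67,31]],"xm":{"fy":53,"h":[67,61,35,39],"jte":{"fw":34,"iyy":47,"mm":79,"v":92},"wsb":{"ngs":11,"wg":96}}}
After op 12 (replace /tuw/2/yy 65): {"jgg":{"g":[29,4,17,30,95,41],"kkz":{"hr":70,"wa":28},"lc":{"g":31,"w":35}},"tuw":[[27,1,26,84],{"p":36,"way":73},{"pwr":23,"r":99,"yy":65},[67,38,67,31]],"xm":{"fy":53,"h":[67,61,35,39],"jte":{"fw":34,"iyy":47,"mm":79,"v":92},"wsb":{"ngs":11,"wg":96}}}
After op 13 (replace /tuw/2/r 70): {"jgg":{"g":[29,4,17,30,95,41],"kkz":{"hr":70,"wa":28},"lc":{"g":31,"w":35}},"tuw":[[27,1,26,84],{"p":36,"way":73},{"pwr":23,"r":70,"yy":65},[67,38,67,31]],"xm":{"fy":53,"h":[67,61,35,39],"jte":{"fw":34,"iyy":47,"mm":79,"v":92},"wsb":{"ngs":11,"wg":96}}}
After op 14 (replace /xm/jte/mm 30): {"jgg":{"g":[29,4,17,30,95,41],"kkz":{"hr":70,"wa":28},"lc":{"g":31,"w":35}},"tuw":[[27,1,26,84],{"p":36,"way":73},{"pwr":23,"r":70,"yy":65},[67,38,67,31]],"xm":{"fy":53,"h":[67,61,35,39],"jte":{"fw":34,"iyy":47,"mm":30,"v":92},"wsb":{"ngs":11,"wg":96}}}
After op 15 (add /jgg/c 53): {"jgg":{"c":53,"g":[29,4,17,30,95,41],"kkz":{"hr":70,"wa":28},"lc":{"g":31,"w":35}},"tuw":[[27,1,26,84],{"p":36,"way":73},{"pwr":23,"r":70,"yy":65},[67,38,67,31]],"xm":{"fy":53,"h":[67,61,35,39],"jte":{"fw":34,"iyy":47,"mm":30,"v":92},"wsb":{"ngs":11,"wg":96}}}
After op 16 (add /jgg/n 8): {"jgg":{"c":53,"g":[29,4,17,30,95,41],"kkz":{"hr":70,"wa":28},"lc":{"g":31,"w":35},"n":8},"tuw":[[27,1,26,84],{"p":36,"way":73},{"pwr":23,"r":70,"yy":65},[67,38,67,31]],"xm":{"fy":53,"h":[67,61,35,39],"jte":{"fw":34,"iyy":47,"mm":30,"v":92},"wsb":{"ngs":11,"wg":96}}}
After op 17 (replace /xm/jte/v 93): {"jgg":{"c":53,"g":[29,4,17,30,95,41],"kkz":{"hr":70,"wa":28},"lc":{"g":31,"w":35},"n":8},"tuw":[[27,1,26,84],{"p":36,"way":73},{"pwr":23,"r":70,"yy":65},[67,38,67,31]],"xm":{"fy":53,"h":[67,61,35,39],"jte":{"fw":34,"iyy":47,"mm":30,"v":93},"wsb":{"ngs":11,"wg":96}}}
After op 18 (remove /tuw/0): {"jgg":{"c":53,"g":[29,4,17,30,95,41],"kkz":{"hr":70,"wa":28},"lc":{"g":31,"w":35},"n":8},"tuw":[{"p":36,"way":73},{"pwr":23,"r":70,"yy":65},[67,38,67,31]],"xm":{"fy":53,"h":[67,61,35,39],"jte":{"fw":34,"iyy":47,"mm":30,"v":93},"wsb":{"ngs":11,"wg":96}}}
After op 19 (add /im 83): {"im":83,"jgg":{"c":53,"g":[29,4,17,30,95,41],"kkz":{"hr":70,"wa":28},"lc":{"g":31,"w":35},"n":8},"tuw":[{"p":36,"way":73},{"pwr":23,"r":70,"yy":65},[67,38,67,31]],"xm":{"fy":53,"h":[67,61,35,39],"jte":{"fw":34,"iyy":47,"mm":30,"v":93},"wsb":{"ngs":11,"wg":96}}}
After op 20 (add /xm/h/1 39): {"im":83,"jgg":{"c":53,"g":[29,4,17,30,95,41],"kkz":{"hr":70,"wa":28},"lc":{"g":31,"w":35},"n":8},"tuw":[{"p":36,"way":73},{"pwr":23,"r":70,"yy":65},[67,38,67,31]],"xm":{"fy":53,"h":[67,39,61,35,39],"jte":{"fw":34,"iyy":47,"mm":30,"v":93},"wsb":{"ngs":11,"wg":96}}}

Answer: {"im":83,"jgg":{"c":53,"g":[29,4,17,30,95,41],"kkz":{"hr":70,"wa":28},"lc":{"g":31,"w":35},"n":8},"tuw":[{"p":36,"way":73},{"pwr":23,"r":70,"yy":65},[67,38,67,31]],"xm":{"fy":53,"h":[67,39,61,35,39],"jte":{"fw":34,"iyy":47,"mm":30,"v":93},"wsb":{"ngs":11,"wg":96}}}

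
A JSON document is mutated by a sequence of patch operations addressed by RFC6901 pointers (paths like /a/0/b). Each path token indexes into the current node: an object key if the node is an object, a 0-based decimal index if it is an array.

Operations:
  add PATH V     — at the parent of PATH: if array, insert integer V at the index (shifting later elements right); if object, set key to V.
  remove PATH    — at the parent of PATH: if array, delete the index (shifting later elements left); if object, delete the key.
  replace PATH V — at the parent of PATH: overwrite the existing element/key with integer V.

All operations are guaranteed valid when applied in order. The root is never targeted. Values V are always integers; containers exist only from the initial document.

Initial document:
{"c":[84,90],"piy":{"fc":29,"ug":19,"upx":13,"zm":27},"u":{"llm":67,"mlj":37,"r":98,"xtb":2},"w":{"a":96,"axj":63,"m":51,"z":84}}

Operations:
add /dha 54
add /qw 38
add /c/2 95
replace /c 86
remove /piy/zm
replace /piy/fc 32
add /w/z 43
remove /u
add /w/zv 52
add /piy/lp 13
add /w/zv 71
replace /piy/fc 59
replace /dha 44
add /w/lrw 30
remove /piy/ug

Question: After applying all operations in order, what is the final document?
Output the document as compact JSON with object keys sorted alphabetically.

Answer: {"c":86,"dha":44,"piy":{"fc":59,"lp":13,"upx":13},"qw":38,"w":{"a":96,"axj":63,"lrw":30,"m":51,"z":43,"zv":71}}

Derivation:
After op 1 (add /dha 54): {"c":[84,90],"dha":54,"piy":{"fc":29,"ug":19,"upx":13,"zm":27},"u":{"llm":67,"mlj":37,"r":98,"xtb":2},"w":{"a":96,"axj":63,"m":51,"z":84}}
After op 2 (add /qw 38): {"c":[84,90],"dha":54,"piy":{"fc":29,"ug":19,"upx":13,"zm":27},"qw":38,"u":{"llm":67,"mlj":37,"r":98,"xtb":2},"w":{"a":96,"axj":63,"m":51,"z":84}}
After op 3 (add /c/2 95): {"c":[84,90,95],"dha":54,"piy":{"fc":29,"ug":19,"upx":13,"zm":27},"qw":38,"u":{"llm":67,"mlj":37,"r":98,"xtb":2},"w":{"a":96,"axj":63,"m":51,"z":84}}
After op 4 (replace /c 86): {"c":86,"dha":54,"piy":{"fc":29,"ug":19,"upx":13,"zm":27},"qw":38,"u":{"llm":67,"mlj":37,"r":98,"xtb":2},"w":{"a":96,"axj":63,"m":51,"z":84}}
After op 5 (remove /piy/zm): {"c":86,"dha":54,"piy":{"fc":29,"ug":19,"upx":13},"qw":38,"u":{"llm":67,"mlj":37,"r":98,"xtb":2},"w":{"a":96,"axj":63,"m":51,"z":84}}
After op 6 (replace /piy/fc 32): {"c":86,"dha":54,"piy":{"fc":32,"ug":19,"upx":13},"qw":38,"u":{"llm":67,"mlj":37,"r":98,"xtb":2},"w":{"a":96,"axj":63,"m":51,"z":84}}
After op 7 (add /w/z 43): {"c":86,"dha":54,"piy":{"fc":32,"ug":19,"upx":13},"qw":38,"u":{"llm":67,"mlj":37,"r":98,"xtb":2},"w":{"a":96,"axj":63,"m":51,"z":43}}
After op 8 (remove /u): {"c":86,"dha":54,"piy":{"fc":32,"ug":19,"upx":13},"qw":38,"w":{"a":96,"axj":63,"m":51,"z":43}}
After op 9 (add /w/zv 52): {"c":86,"dha":54,"piy":{"fc":32,"ug":19,"upx":13},"qw":38,"w":{"a":96,"axj":63,"m":51,"z":43,"zv":52}}
After op 10 (add /piy/lp 13): {"c":86,"dha":54,"piy":{"fc":32,"lp":13,"ug":19,"upx":13},"qw":38,"w":{"a":96,"axj":63,"m":51,"z":43,"zv":52}}
After op 11 (add /w/zv 71): {"c":86,"dha":54,"piy":{"fc":32,"lp":13,"ug":19,"upx":13},"qw":38,"w":{"a":96,"axj":63,"m":51,"z":43,"zv":71}}
After op 12 (replace /piy/fc 59): {"c":86,"dha":54,"piy":{"fc":59,"lp":13,"ug":19,"upx":13},"qw":38,"w":{"a":96,"axj":63,"m":51,"z":43,"zv":71}}
After op 13 (replace /dha 44): {"c":86,"dha":44,"piy":{"fc":59,"lp":13,"ug":19,"upx":13},"qw":38,"w":{"a":96,"axj":63,"m":51,"z":43,"zv":71}}
After op 14 (add /w/lrw 30): {"c":86,"dha":44,"piy":{"fc":59,"lp":13,"ug":19,"upx":13},"qw":38,"w":{"a":96,"axj":63,"lrw":30,"m":51,"z":43,"zv":71}}
After op 15 (remove /piy/ug): {"c":86,"dha":44,"piy":{"fc":59,"lp":13,"upx":13},"qw":38,"w":{"a":96,"axj":63,"lrw":30,"m":51,"z":43,"zv":71}}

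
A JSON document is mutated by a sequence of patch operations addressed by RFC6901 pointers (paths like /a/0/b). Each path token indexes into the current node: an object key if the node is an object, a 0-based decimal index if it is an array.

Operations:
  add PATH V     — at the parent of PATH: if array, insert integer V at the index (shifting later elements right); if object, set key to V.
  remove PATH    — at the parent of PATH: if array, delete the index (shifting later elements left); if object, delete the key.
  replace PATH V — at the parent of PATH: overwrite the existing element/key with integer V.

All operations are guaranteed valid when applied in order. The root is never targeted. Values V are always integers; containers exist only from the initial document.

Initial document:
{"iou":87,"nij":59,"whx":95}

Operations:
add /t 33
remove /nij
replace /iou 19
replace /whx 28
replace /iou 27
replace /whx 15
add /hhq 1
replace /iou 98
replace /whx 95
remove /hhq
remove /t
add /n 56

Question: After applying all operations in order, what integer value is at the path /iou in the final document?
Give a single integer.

Answer: 98

Derivation:
After op 1 (add /t 33): {"iou":87,"nij":59,"t":33,"whx":95}
After op 2 (remove /nij): {"iou":87,"t":33,"whx":95}
After op 3 (replace /iou 19): {"iou":19,"t":33,"whx":95}
After op 4 (replace /whx 28): {"iou":19,"t":33,"whx":28}
After op 5 (replace /iou 27): {"iou":27,"t":33,"whx":28}
After op 6 (replace /whx 15): {"iou":27,"t":33,"whx":15}
After op 7 (add /hhq 1): {"hhq":1,"iou":27,"t":33,"whx":15}
After op 8 (replace /iou 98): {"hhq":1,"iou":98,"t":33,"whx":15}
After op 9 (replace /whx 95): {"hhq":1,"iou":98,"t":33,"whx":95}
After op 10 (remove /hhq): {"iou":98,"t":33,"whx":95}
After op 11 (remove /t): {"iou":98,"whx":95}
After op 12 (add /n 56): {"iou":98,"n":56,"whx":95}
Value at /iou: 98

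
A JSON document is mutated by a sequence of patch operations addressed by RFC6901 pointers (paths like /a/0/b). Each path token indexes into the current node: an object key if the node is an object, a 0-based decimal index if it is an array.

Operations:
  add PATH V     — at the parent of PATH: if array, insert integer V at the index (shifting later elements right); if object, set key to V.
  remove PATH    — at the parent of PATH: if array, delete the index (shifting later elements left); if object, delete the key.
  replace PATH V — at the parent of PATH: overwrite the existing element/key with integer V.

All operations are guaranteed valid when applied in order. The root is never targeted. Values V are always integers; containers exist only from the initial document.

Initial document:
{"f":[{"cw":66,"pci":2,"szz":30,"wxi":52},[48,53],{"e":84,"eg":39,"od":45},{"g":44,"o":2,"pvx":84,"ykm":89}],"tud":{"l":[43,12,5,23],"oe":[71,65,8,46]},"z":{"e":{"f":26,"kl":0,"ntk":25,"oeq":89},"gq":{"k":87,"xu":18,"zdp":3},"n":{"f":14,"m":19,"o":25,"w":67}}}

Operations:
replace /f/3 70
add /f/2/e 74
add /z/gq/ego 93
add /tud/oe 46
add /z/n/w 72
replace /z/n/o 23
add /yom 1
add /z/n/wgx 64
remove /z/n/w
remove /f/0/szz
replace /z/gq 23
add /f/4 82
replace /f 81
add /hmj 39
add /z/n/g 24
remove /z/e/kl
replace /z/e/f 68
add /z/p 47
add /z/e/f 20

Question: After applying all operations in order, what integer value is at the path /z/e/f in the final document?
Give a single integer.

After op 1 (replace /f/3 70): {"f":[{"cw":66,"pci":2,"szz":30,"wxi":52},[48,53],{"e":84,"eg":39,"od":45},70],"tud":{"l":[43,12,5,23],"oe":[71,65,8,46]},"z":{"e":{"f":26,"kl":0,"ntk":25,"oeq":89},"gq":{"k":87,"xu":18,"zdp":3},"n":{"f":14,"m":19,"o":25,"w":67}}}
After op 2 (add /f/2/e 74): {"f":[{"cw":66,"pci":2,"szz":30,"wxi":52},[48,53],{"e":74,"eg":39,"od":45},70],"tud":{"l":[43,12,5,23],"oe":[71,65,8,46]},"z":{"e":{"f":26,"kl":0,"ntk":25,"oeq":89},"gq":{"k":87,"xu":18,"zdp":3},"n":{"f":14,"m":19,"o":25,"w":67}}}
After op 3 (add /z/gq/ego 93): {"f":[{"cw":66,"pci":2,"szz":30,"wxi":52},[48,53],{"e":74,"eg":39,"od":45},70],"tud":{"l":[43,12,5,23],"oe":[71,65,8,46]},"z":{"e":{"f":26,"kl":0,"ntk":25,"oeq":89},"gq":{"ego":93,"k":87,"xu":18,"zdp":3},"n":{"f":14,"m":19,"o":25,"w":67}}}
After op 4 (add /tud/oe 46): {"f":[{"cw":66,"pci":2,"szz":30,"wxi":52},[48,53],{"e":74,"eg":39,"od":45},70],"tud":{"l":[43,12,5,23],"oe":46},"z":{"e":{"f":26,"kl":0,"ntk":25,"oeq":89},"gq":{"ego":93,"k":87,"xu":18,"zdp":3},"n":{"f":14,"m":19,"o":25,"w":67}}}
After op 5 (add /z/n/w 72): {"f":[{"cw":66,"pci":2,"szz":30,"wxi":52},[48,53],{"e":74,"eg":39,"od":45},70],"tud":{"l":[43,12,5,23],"oe":46},"z":{"e":{"f":26,"kl":0,"ntk":25,"oeq":89},"gq":{"ego":93,"k":87,"xu":18,"zdp":3},"n":{"f":14,"m":19,"o":25,"w":72}}}
After op 6 (replace /z/n/o 23): {"f":[{"cw":66,"pci":2,"szz":30,"wxi":52},[48,53],{"e":74,"eg":39,"od":45},70],"tud":{"l":[43,12,5,23],"oe":46},"z":{"e":{"f":26,"kl":0,"ntk":25,"oeq":89},"gq":{"ego":93,"k":87,"xu":18,"zdp":3},"n":{"f":14,"m":19,"o":23,"w":72}}}
After op 7 (add /yom 1): {"f":[{"cw":66,"pci":2,"szz":30,"wxi":52},[48,53],{"e":74,"eg":39,"od":45},70],"tud":{"l":[43,12,5,23],"oe":46},"yom":1,"z":{"e":{"f":26,"kl":0,"ntk":25,"oeq":89},"gq":{"ego":93,"k":87,"xu":18,"zdp":3},"n":{"f":14,"m":19,"o":23,"w":72}}}
After op 8 (add /z/n/wgx 64): {"f":[{"cw":66,"pci":2,"szz":30,"wxi":52},[48,53],{"e":74,"eg":39,"od":45},70],"tud":{"l":[43,12,5,23],"oe":46},"yom":1,"z":{"e":{"f":26,"kl":0,"ntk":25,"oeq":89},"gq":{"ego":93,"k":87,"xu":18,"zdp":3},"n":{"f":14,"m":19,"o":23,"w":72,"wgx":64}}}
After op 9 (remove /z/n/w): {"f":[{"cw":66,"pci":2,"szz":30,"wxi":52},[48,53],{"e":74,"eg":39,"od":45},70],"tud":{"l":[43,12,5,23],"oe":46},"yom":1,"z":{"e":{"f":26,"kl":0,"ntk":25,"oeq":89},"gq":{"ego":93,"k":87,"xu":18,"zdp":3},"n":{"f":14,"m":19,"o":23,"wgx":64}}}
After op 10 (remove /f/0/szz): {"f":[{"cw":66,"pci":2,"wxi":52},[48,53],{"e":74,"eg":39,"od":45},70],"tud":{"l":[43,12,5,23],"oe":46},"yom":1,"z":{"e":{"f":26,"kl":0,"ntk":25,"oeq":89},"gq":{"ego":93,"k":87,"xu":18,"zdp":3},"n":{"f":14,"m":19,"o":23,"wgx":64}}}
After op 11 (replace /z/gq 23): {"f":[{"cw":66,"pci":2,"wxi":52},[48,53],{"e":74,"eg":39,"od":45},70],"tud":{"l":[43,12,5,23],"oe":46},"yom":1,"z":{"e":{"f":26,"kl":0,"ntk":25,"oeq":89},"gq":23,"n":{"f":14,"m":19,"o":23,"wgx":64}}}
After op 12 (add /f/4 82): {"f":[{"cw":66,"pci":2,"wxi":52},[48,53],{"e":74,"eg":39,"od":45},70,82],"tud":{"l":[43,12,5,23],"oe":46},"yom":1,"z":{"e":{"f":26,"kl":0,"ntk":25,"oeq":89},"gq":23,"n":{"f":14,"m":19,"o":23,"wgx":64}}}
After op 13 (replace /f 81): {"f":81,"tud":{"l":[43,12,5,23],"oe":46},"yom":1,"z":{"e":{"f":26,"kl":0,"ntk":25,"oeq":89},"gq":23,"n":{"f":14,"m":19,"o":23,"wgx":64}}}
After op 14 (add /hmj 39): {"f":81,"hmj":39,"tud":{"l":[43,12,5,23],"oe":46},"yom":1,"z":{"e":{"f":26,"kl":0,"ntk":25,"oeq":89},"gq":23,"n":{"f":14,"m":19,"o":23,"wgx":64}}}
After op 15 (add /z/n/g 24): {"f":81,"hmj":39,"tud":{"l":[43,12,5,23],"oe":46},"yom":1,"z":{"e":{"f":26,"kl":0,"ntk":25,"oeq":89},"gq":23,"n":{"f":14,"g":24,"m":19,"o":23,"wgx":64}}}
After op 16 (remove /z/e/kl): {"f":81,"hmj":39,"tud":{"l":[43,12,5,23],"oe":46},"yom":1,"z":{"e":{"f":26,"ntk":25,"oeq":89},"gq":23,"n":{"f":14,"g":24,"m":19,"o":23,"wgx":64}}}
After op 17 (replace /z/e/f 68): {"f":81,"hmj":39,"tud":{"l":[43,12,5,23],"oe":46},"yom":1,"z":{"e":{"f":68,"ntk":25,"oeq":89},"gq":23,"n":{"f":14,"g":24,"m":19,"o":23,"wgx":64}}}
After op 18 (add /z/p 47): {"f":81,"hmj":39,"tud":{"l":[43,12,5,23],"oe":46},"yom":1,"z":{"e":{"f":68,"ntk":25,"oeq":89},"gq":23,"n":{"f":14,"g":24,"m":19,"o":23,"wgx":64},"p":47}}
After op 19 (add /z/e/f 20): {"f":81,"hmj":39,"tud":{"l":[43,12,5,23],"oe":46},"yom":1,"z":{"e":{"f":20,"ntk":25,"oeq":89},"gq":23,"n":{"f":14,"g":24,"m":19,"o":23,"wgx":64},"p":47}}
Value at /z/e/f: 20

Answer: 20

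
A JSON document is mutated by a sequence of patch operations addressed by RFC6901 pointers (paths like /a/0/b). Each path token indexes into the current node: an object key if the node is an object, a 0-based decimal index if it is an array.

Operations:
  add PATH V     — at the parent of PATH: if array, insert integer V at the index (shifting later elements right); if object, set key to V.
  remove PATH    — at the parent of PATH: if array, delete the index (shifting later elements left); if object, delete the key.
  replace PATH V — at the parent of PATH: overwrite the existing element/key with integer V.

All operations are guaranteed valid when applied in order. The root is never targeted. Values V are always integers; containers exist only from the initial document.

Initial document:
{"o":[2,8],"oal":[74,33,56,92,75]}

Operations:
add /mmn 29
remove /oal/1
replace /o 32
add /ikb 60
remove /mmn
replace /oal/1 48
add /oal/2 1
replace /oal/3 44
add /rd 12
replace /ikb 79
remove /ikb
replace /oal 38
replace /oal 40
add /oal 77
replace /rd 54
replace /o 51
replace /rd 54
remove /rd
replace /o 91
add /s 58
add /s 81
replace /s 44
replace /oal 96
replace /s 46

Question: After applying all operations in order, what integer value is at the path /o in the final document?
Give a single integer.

After op 1 (add /mmn 29): {"mmn":29,"o":[2,8],"oal":[74,33,56,92,75]}
After op 2 (remove /oal/1): {"mmn":29,"o":[2,8],"oal":[74,56,92,75]}
After op 3 (replace /o 32): {"mmn":29,"o":32,"oal":[74,56,92,75]}
After op 4 (add /ikb 60): {"ikb":60,"mmn":29,"o":32,"oal":[74,56,92,75]}
After op 5 (remove /mmn): {"ikb":60,"o":32,"oal":[74,56,92,75]}
After op 6 (replace /oal/1 48): {"ikb":60,"o":32,"oal":[74,48,92,75]}
After op 7 (add /oal/2 1): {"ikb":60,"o":32,"oal":[74,48,1,92,75]}
After op 8 (replace /oal/3 44): {"ikb":60,"o":32,"oal":[74,48,1,44,75]}
After op 9 (add /rd 12): {"ikb":60,"o":32,"oal":[74,48,1,44,75],"rd":12}
After op 10 (replace /ikb 79): {"ikb":79,"o":32,"oal":[74,48,1,44,75],"rd":12}
After op 11 (remove /ikb): {"o":32,"oal":[74,48,1,44,75],"rd":12}
After op 12 (replace /oal 38): {"o":32,"oal":38,"rd":12}
After op 13 (replace /oal 40): {"o":32,"oal":40,"rd":12}
After op 14 (add /oal 77): {"o":32,"oal":77,"rd":12}
After op 15 (replace /rd 54): {"o":32,"oal":77,"rd":54}
After op 16 (replace /o 51): {"o":51,"oal":77,"rd":54}
After op 17 (replace /rd 54): {"o":51,"oal":77,"rd":54}
After op 18 (remove /rd): {"o":51,"oal":77}
After op 19 (replace /o 91): {"o":91,"oal":77}
After op 20 (add /s 58): {"o":91,"oal":77,"s":58}
After op 21 (add /s 81): {"o":91,"oal":77,"s":81}
After op 22 (replace /s 44): {"o":91,"oal":77,"s":44}
After op 23 (replace /oal 96): {"o":91,"oal":96,"s":44}
After op 24 (replace /s 46): {"o":91,"oal":96,"s":46}
Value at /o: 91

Answer: 91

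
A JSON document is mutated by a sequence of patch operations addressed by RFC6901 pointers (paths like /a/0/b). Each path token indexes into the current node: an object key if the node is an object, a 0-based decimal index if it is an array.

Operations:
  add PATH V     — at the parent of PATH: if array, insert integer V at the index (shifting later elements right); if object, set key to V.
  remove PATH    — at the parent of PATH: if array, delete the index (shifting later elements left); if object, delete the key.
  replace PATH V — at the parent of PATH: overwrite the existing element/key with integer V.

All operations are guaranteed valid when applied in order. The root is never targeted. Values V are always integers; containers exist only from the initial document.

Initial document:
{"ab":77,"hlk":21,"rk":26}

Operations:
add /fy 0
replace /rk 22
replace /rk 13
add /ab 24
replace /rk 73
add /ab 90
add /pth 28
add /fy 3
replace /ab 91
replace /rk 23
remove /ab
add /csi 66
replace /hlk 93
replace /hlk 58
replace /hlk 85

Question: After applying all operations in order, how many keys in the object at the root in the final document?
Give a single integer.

After op 1 (add /fy 0): {"ab":77,"fy":0,"hlk":21,"rk":26}
After op 2 (replace /rk 22): {"ab":77,"fy":0,"hlk":21,"rk":22}
After op 3 (replace /rk 13): {"ab":77,"fy":0,"hlk":21,"rk":13}
After op 4 (add /ab 24): {"ab":24,"fy":0,"hlk":21,"rk":13}
After op 5 (replace /rk 73): {"ab":24,"fy":0,"hlk":21,"rk":73}
After op 6 (add /ab 90): {"ab":90,"fy":0,"hlk":21,"rk":73}
After op 7 (add /pth 28): {"ab":90,"fy":0,"hlk":21,"pth":28,"rk":73}
After op 8 (add /fy 3): {"ab":90,"fy":3,"hlk":21,"pth":28,"rk":73}
After op 9 (replace /ab 91): {"ab":91,"fy":3,"hlk":21,"pth":28,"rk":73}
After op 10 (replace /rk 23): {"ab":91,"fy":3,"hlk":21,"pth":28,"rk":23}
After op 11 (remove /ab): {"fy":3,"hlk":21,"pth":28,"rk":23}
After op 12 (add /csi 66): {"csi":66,"fy":3,"hlk":21,"pth":28,"rk":23}
After op 13 (replace /hlk 93): {"csi":66,"fy":3,"hlk":93,"pth":28,"rk":23}
After op 14 (replace /hlk 58): {"csi":66,"fy":3,"hlk":58,"pth":28,"rk":23}
After op 15 (replace /hlk 85): {"csi":66,"fy":3,"hlk":85,"pth":28,"rk":23}
Size at the root: 5

Answer: 5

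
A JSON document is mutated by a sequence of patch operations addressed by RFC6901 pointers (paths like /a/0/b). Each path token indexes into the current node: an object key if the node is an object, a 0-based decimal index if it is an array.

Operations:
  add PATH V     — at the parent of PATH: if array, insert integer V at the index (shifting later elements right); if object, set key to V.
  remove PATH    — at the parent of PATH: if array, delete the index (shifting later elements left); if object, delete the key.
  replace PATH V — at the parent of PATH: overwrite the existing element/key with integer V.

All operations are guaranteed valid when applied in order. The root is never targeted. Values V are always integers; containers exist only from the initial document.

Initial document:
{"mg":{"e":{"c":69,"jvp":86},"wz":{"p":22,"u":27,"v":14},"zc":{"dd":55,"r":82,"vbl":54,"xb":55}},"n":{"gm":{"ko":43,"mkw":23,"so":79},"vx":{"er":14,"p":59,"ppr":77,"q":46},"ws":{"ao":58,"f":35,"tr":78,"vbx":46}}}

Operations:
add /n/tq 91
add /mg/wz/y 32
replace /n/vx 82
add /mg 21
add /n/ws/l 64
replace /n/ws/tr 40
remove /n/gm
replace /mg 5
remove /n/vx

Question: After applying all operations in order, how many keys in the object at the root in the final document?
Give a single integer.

After op 1 (add /n/tq 91): {"mg":{"e":{"c":69,"jvp":86},"wz":{"p":22,"u":27,"v":14},"zc":{"dd":55,"r":82,"vbl":54,"xb":55}},"n":{"gm":{"ko":43,"mkw":23,"so":79},"tq":91,"vx":{"er":14,"p":59,"ppr":77,"q":46},"ws":{"ao":58,"f":35,"tr":78,"vbx":46}}}
After op 2 (add /mg/wz/y 32): {"mg":{"e":{"c":69,"jvp":86},"wz":{"p":22,"u":27,"v":14,"y":32},"zc":{"dd":55,"r":82,"vbl":54,"xb":55}},"n":{"gm":{"ko":43,"mkw":23,"so":79},"tq":91,"vx":{"er":14,"p":59,"ppr":77,"q":46},"ws":{"ao":58,"f":35,"tr":78,"vbx":46}}}
After op 3 (replace /n/vx 82): {"mg":{"e":{"c":69,"jvp":86},"wz":{"p":22,"u":27,"v":14,"y":32},"zc":{"dd":55,"r":82,"vbl":54,"xb":55}},"n":{"gm":{"ko":43,"mkw":23,"so":79},"tq":91,"vx":82,"ws":{"ao":58,"f":35,"tr":78,"vbx":46}}}
After op 4 (add /mg 21): {"mg":21,"n":{"gm":{"ko":43,"mkw":23,"so":79},"tq":91,"vx":82,"ws":{"ao":58,"f":35,"tr":78,"vbx":46}}}
After op 5 (add /n/ws/l 64): {"mg":21,"n":{"gm":{"ko":43,"mkw":23,"so":79},"tq":91,"vx":82,"ws":{"ao":58,"f":35,"l":64,"tr":78,"vbx":46}}}
After op 6 (replace /n/ws/tr 40): {"mg":21,"n":{"gm":{"ko":43,"mkw":23,"so":79},"tq":91,"vx":82,"ws":{"ao":58,"f":35,"l":64,"tr":40,"vbx":46}}}
After op 7 (remove /n/gm): {"mg":21,"n":{"tq":91,"vx":82,"ws":{"ao":58,"f":35,"l":64,"tr":40,"vbx":46}}}
After op 8 (replace /mg 5): {"mg":5,"n":{"tq":91,"vx":82,"ws":{"ao":58,"f":35,"l":64,"tr":40,"vbx":46}}}
After op 9 (remove /n/vx): {"mg":5,"n":{"tq":91,"ws":{"ao":58,"f":35,"l":64,"tr":40,"vbx":46}}}
Size at the root: 2

Answer: 2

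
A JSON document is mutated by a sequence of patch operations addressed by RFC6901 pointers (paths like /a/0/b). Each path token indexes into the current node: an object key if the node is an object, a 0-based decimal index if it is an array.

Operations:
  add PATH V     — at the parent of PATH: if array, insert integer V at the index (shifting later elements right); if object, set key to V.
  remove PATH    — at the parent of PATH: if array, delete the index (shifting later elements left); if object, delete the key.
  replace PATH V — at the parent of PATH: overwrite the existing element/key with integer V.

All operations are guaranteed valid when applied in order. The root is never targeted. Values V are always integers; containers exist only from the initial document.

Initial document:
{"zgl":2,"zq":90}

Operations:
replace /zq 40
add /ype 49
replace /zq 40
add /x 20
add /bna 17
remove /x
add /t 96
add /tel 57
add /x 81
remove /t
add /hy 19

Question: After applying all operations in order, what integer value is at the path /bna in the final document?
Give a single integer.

Answer: 17

Derivation:
After op 1 (replace /zq 40): {"zgl":2,"zq":40}
After op 2 (add /ype 49): {"ype":49,"zgl":2,"zq":40}
After op 3 (replace /zq 40): {"ype":49,"zgl":2,"zq":40}
After op 4 (add /x 20): {"x":20,"ype":49,"zgl":2,"zq":40}
After op 5 (add /bna 17): {"bna":17,"x":20,"ype":49,"zgl":2,"zq":40}
After op 6 (remove /x): {"bna":17,"ype":49,"zgl":2,"zq":40}
After op 7 (add /t 96): {"bna":17,"t":96,"ype":49,"zgl":2,"zq":40}
After op 8 (add /tel 57): {"bna":17,"t":96,"tel":57,"ype":49,"zgl":2,"zq":40}
After op 9 (add /x 81): {"bna":17,"t":96,"tel":57,"x":81,"ype":49,"zgl":2,"zq":40}
After op 10 (remove /t): {"bna":17,"tel":57,"x":81,"ype":49,"zgl":2,"zq":40}
After op 11 (add /hy 19): {"bna":17,"hy":19,"tel":57,"x":81,"ype":49,"zgl":2,"zq":40}
Value at /bna: 17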